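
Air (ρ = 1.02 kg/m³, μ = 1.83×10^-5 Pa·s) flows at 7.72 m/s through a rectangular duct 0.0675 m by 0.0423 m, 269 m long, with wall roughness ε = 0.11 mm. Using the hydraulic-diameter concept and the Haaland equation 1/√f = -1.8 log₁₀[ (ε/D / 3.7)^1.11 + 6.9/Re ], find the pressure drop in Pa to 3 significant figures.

Hydraulic diameter D_h = 4A/P = 4·(0.0675·0.0423)/(2·(0.0675+0.0423)) = 0.01142/0.2196 = 0.05201 m.
Re = ρVD_h/μ = 1.02·7.72·0.05201/1.83e-05 = 2.238e+04.
ε/D_h = 0.00011/0.05201 = 0.00212; Haaland gives 1/√f = -1.8 log₁₀[0.000251+0.000308] = 5.854, so f = 0.02918.
ΔP = f(L/D_h)(ρV²/2) = 0.02918·269/0.05201·30.4 = 4588 Pa.

ΔP ≈ 4590 Pa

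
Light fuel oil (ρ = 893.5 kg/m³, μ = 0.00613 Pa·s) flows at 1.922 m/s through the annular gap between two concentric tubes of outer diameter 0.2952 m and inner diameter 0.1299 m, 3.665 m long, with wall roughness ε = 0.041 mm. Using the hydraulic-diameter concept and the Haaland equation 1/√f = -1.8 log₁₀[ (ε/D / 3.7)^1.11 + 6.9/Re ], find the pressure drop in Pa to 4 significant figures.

Hydraulic diameter D_h = 4A/P = D_o - D_i = 0.2952 - 0.1299 = 0.1653 m.
Re = ρVD_h/μ = 893.5·1.922·0.1653/0.00613 = 4.631e+04.
ε/D_h = 4.1e-05/0.1653 = 0.000248; Haaland gives 1/√f = -1.8 log₁₀[2.33e-05+0.000149] = 6.775, so f = 0.02179.
ΔP = f(L/D_h)(ρV²/2) = 0.02179·3.665/0.1653·1650 = 797.2 Pa.

ΔP ≈ 797.2 Pa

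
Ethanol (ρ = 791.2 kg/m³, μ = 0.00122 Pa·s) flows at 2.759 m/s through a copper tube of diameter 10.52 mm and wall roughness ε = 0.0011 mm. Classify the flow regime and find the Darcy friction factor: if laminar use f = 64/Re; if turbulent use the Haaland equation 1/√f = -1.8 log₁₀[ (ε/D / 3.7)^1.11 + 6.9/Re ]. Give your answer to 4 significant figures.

Re = ρVD/μ = 791.2·2.759·0.01052/0.00122 = 1.882e+04.
Re > 4000 → turbulent. ε/D = 1.1e-06/0.01052 = 0.000105; Haaland: 1/√f = -1.8 log₁₀[8.93e-06 + 0.000367] = 6.166, so f = 0.0263.

f ≈ 0.02630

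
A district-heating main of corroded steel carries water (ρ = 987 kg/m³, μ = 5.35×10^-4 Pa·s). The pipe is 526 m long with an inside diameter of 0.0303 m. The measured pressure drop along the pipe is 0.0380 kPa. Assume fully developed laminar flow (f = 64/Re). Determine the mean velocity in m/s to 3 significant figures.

V ≈ 0.00387 m/s

For laminar flow, f = 64/Re with Re = ρVD/μ, so Darcy-Weisbach reduces to ΔP = 32μLV/D². Solving for V: V = ΔP·D²/(32μL) = 38·(0.0303)²/(32·0.000535·526) = 0.003874 m/s.
Check: Re = ρVD/μ = 987·0.003874·0.0303/0.000535 = 216.6 < 2300, so the laminar assumption holds.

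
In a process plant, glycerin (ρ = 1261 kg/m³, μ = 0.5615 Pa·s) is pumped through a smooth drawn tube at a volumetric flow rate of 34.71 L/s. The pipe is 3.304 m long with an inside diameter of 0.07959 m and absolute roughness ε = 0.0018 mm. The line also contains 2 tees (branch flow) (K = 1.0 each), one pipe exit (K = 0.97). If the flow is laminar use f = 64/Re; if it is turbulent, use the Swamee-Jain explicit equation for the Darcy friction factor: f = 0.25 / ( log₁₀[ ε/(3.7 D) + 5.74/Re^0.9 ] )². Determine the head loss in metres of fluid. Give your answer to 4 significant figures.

h_f ≈ 12.65 m

Q = 34.71 L/s = 34.71/1000 = 0.03471 m³/s.
Cross-sectional area A = πD²/4 = π(0.07959)²/4 = 0.004975 m²; mean velocity V = Q/A = 0.03471/0.004975 = 6.977 m/s.
Reynolds number Re = ρVD/μ = 1261 · 6.977 · 0.07959 / 0.561 = 1247.
Re < 2300 → laminar flow, so f = 64/Re = 64/1247 = 0.05132 (the turbulent correlation is not needed).
Total minor-loss coefficient ΣK = 2·1 + 1·0.97 = 2.97.
ΔP = [f·L/D + ΣK]·(ρV²/2) = [0.05132·3.304/0.07959 + 2.97]·(1261·6.977²/2) = [2.131 + 2.97]·3.069e+04 = 1.565e+05 Pa.
Head loss h_f = ΔP/(ρg) = 1.565e+05/(1261·9.81) = 12.65 m.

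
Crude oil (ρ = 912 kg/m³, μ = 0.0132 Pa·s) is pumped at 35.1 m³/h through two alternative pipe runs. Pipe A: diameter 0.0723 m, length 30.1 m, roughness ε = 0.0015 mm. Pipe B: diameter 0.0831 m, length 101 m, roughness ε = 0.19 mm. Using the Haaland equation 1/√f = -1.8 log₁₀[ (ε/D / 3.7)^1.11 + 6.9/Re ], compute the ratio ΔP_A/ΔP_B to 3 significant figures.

Pipe A: V = Q/A = 0.00975/0.004106 = 2.375 m/s; Re = 1.186e+04; ε/D = 2.07e-05; Haaland → f = 0.02951; ΔP_A = f(L/D)(ρV²/2) = 3.159e+04 Pa.
Pipe B: V = Q/A = 0.00975/0.005424 = 1.798 m/s; Re = 1.032e+04; ε/D = 0.00229; Haaland → f = 0.03371; ΔP_B = f(L/D)(ρV²/2) = 6.038e+04 Pa.
ΔP_A/ΔP_B = 3.159e+04/6.038e+04 = 0.523.

ΔP_A/ΔP_B ≈ 0.523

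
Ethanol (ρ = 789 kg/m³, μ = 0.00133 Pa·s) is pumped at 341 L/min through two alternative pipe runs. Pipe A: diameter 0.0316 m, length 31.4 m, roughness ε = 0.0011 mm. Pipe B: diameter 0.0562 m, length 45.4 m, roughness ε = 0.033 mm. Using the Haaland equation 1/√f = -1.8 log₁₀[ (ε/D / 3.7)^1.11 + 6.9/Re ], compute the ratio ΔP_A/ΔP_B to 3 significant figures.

ΔP_A/ΔP_B ≈ 9.84

Pipe A: V = Q/A = 0.005683/0.0007843 = 7.247 m/s; Re = 1.358e+05; ε/D = 3.48e-05; Haaland → f = 0.01691; ΔP_A = f(L/D)(ρV²/2) = 3.481e+05 Pa.
Pipe B: V = Q/A = 0.005683/0.002481 = 2.291 m/s; Re = 7.638e+04; ε/D = 0.000587; Haaland → f = 0.02114; ΔP_B = f(L/D)(ρV²/2) = 3.536e+04 Pa.
ΔP_A/ΔP_B = 3.481e+05/3.536e+04 = 9.84.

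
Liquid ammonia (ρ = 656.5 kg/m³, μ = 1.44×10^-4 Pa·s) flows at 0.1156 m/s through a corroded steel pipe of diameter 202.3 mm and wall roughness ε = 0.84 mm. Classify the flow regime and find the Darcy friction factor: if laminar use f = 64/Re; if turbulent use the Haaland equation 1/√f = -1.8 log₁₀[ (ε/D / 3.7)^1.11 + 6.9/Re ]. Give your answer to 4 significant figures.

Re = ρVD/μ = 656.5·0.1156·0.2023/0.000144 = 1.066e+05.
Re > 4000 → turbulent. ε/D = 0.00084/0.2023 = 0.00415; Haaland: 1/√f = -1.8 log₁₀[0.000532 + 6.47e-05] = 5.804, so f = 0.02968.

f ≈ 0.02968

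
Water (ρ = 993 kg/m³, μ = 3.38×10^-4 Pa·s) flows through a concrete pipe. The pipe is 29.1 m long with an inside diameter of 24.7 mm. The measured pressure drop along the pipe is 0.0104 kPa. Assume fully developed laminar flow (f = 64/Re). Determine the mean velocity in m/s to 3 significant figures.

For laminar flow, f = 64/Re with Re = ρVD/μ, so Darcy-Weisbach reduces to ΔP = 32μLV/D². Solving for V: V = ΔP·D²/(32μL) = 10.4·(0.0247)²/(32·0.000338·29.1) = 0.02016 m/s.
Check: Re = ρVD/μ = 993·0.02016·0.0247/0.000338 = 1463 < 2300, so the laminar assumption holds.

V ≈ 0.0202 m/s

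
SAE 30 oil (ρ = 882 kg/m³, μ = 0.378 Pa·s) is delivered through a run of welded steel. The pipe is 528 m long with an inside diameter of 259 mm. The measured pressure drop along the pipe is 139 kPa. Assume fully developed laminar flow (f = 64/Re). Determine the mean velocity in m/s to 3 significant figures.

For laminar flow, f = 64/Re with Re = ρVD/μ, so Darcy-Weisbach reduces to ΔP = 32μLV/D². Solving for V: V = ΔP·D²/(32μL) = 1.39e+05·(0.259)²/(32·0.378·528) = 1.46 m/s.
Check: Re = ρVD/μ = 882·1.46·0.259/0.378 = 882.3 < 2300, so the laminar assumption holds.

V ≈ 1.46 m/s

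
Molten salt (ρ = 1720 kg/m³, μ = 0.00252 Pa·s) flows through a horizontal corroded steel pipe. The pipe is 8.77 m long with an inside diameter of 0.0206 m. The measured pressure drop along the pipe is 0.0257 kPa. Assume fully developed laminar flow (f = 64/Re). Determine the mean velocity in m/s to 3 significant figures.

For laminar flow, f = 64/Re with Re = ρVD/μ, so Darcy-Weisbach reduces to ΔP = 32μLV/D². Solving for V: V = ΔP·D²/(32μL) = 25.7·(0.0206)²/(32·0.00252·8.77) = 0.01542 m/s.
Check: Re = ρVD/μ = 1720·0.01542·0.0206/0.00252 = 216.8 < 2300, so the laminar assumption holds.

V ≈ 0.0154 m/s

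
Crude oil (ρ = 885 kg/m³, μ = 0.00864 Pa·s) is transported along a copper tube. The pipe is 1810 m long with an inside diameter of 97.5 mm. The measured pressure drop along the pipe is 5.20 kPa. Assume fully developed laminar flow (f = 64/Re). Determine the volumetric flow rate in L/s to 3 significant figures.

For laminar flow, f = 64/Re with Re = ρVD/μ, so Darcy-Weisbach reduces to ΔP = 32μLV/D². Solving for V: V = ΔP·D²/(32μL) = 5200·(0.0975)²/(32·0.00864·1810) = 0.09878 m/s.
Check: Re = ρVD/μ = 885·0.09878·0.0975/0.00864 = 986.5 < 2300, so the laminar assumption holds.
Q = V·A = 0.09878·(π/4·0.0975²) = 0.0007375 m³/s = 0.738 L/s.

Q ≈ 0.738 L/s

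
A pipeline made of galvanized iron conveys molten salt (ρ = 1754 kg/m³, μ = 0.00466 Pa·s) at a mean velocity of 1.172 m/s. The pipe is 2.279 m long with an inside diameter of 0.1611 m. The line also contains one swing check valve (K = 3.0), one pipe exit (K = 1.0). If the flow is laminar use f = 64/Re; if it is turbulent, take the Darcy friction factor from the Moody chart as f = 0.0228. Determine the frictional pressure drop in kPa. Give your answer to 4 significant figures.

Reynolds number Re = ρVD/μ = 1754 · 1.172 · 0.1611 / 0.00466 = 7.107e+04.
Re > 4000 → turbulent; use the Moody-chart value f = 0.0228.
Total minor-loss coefficient ΣK = 1·3 + 1·1 = 4.
ΔP = [f·L/D + ΣK]·(ρV²/2) = [0.0228·2.279/0.1611 + 4]·(1754·1.172²/2) = [0.3225 + 4]·1205 = 5207 Pa.
ΔP = 5207 Pa = 5.207 kPa.

ΔP ≈ 5.207 kPa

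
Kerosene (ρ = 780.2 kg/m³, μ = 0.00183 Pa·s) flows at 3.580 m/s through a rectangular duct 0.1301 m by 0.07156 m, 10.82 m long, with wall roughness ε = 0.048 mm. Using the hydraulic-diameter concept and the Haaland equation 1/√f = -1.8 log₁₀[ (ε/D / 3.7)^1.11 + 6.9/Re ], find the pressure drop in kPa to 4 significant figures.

ΔP ≈ 11.35 kPa

Hydraulic diameter D_h = 4A/P = 4·(0.1301·0.07156)/(2·(0.1301+0.07156)) = 0.03724/0.4033 = 0.09233 m.
Re = ρVD_h/μ = 780.2·3.58·0.09233/0.00183 = 1.409e+05.
ε/D_h = 4.8e-05/0.09233 = 0.00052; Haaland gives 1/√f = -1.8 log₁₀[5.3e-05+4.9e-05] = 7.185, so f = 0.01937.
ΔP = f(L/D_h)(ρV²/2) = 0.01937·10.82/0.09233·5000 = 1.135e+04 Pa.
ΔP = 11.35 kPa.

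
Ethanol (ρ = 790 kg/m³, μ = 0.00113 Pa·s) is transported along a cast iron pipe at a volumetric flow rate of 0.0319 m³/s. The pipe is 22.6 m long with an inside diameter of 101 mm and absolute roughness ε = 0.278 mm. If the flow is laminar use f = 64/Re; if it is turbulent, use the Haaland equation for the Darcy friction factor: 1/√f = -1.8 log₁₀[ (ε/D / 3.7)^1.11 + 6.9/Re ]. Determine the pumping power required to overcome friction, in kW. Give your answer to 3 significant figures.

P ≈ 1.16 kW

Cross-sectional area A = πD²/4 = π(0.101)²/4 = 0.008012 m²; mean velocity V = Q/A = 0.0319/0.008012 = 3.982 m/s.
Reynolds number Re = ρVD/μ = 790 · 3.982 · 0.101 / 0.00113 = 2.811e+05.
Re > 4000 → turbulent. Relative roughness ε/D = 0.000278/0.101 = 0.00275. Haaland: 1/√f = -1.8 log₁₀[(0.00275/3.7)^1.11 + 6.9/2.811e+05] = -1.8 log₁₀[0.000337 + 2.45e-05] = 6.196, so f = 0.02605.
Darcy-Weisbach: ΔP = f(L/D)(ρV²/2) = 0.02605·(22.6/0.101)·(790·3.982²/2) = 0.02605·223.8·6262 = 3.65e+04 Pa.
Pumping power P = QΔP = 0.0319·3.65e+04 = 1164 W = 1.16 kW.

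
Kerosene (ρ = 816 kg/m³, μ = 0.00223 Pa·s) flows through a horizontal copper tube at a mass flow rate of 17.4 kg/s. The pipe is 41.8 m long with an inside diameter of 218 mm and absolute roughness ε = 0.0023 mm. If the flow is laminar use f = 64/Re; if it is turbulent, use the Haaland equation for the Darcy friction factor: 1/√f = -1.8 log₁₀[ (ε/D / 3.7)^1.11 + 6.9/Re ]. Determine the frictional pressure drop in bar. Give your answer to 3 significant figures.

ΔP ≈ 0.00541 bar

A = πD²/4 = π(0.218)²/4 = 0.03733 m²; mean velocity V = ṁ/(ρA) = 17.4/(816 · 0.03733) = 0.5713 m/s.
Reynolds number Re = ρVD/μ = 816 · 0.5713 · 0.218 / 0.00223 = 4.557e+04.
Re > 4000 → turbulent. Relative roughness ε/D = 2.3e-06/0.218 = 1.06e-05. Haaland: 1/√f = -1.8 log₁₀[(1.06e-05/3.7)^1.11 + 6.9/4.557e+04] = -1.8 log₁₀[7e-07 + 0.000151] = 6.872, so f = 0.02117.
Darcy-Weisbach: ΔP = f(L/D)(ρV²/2) = 0.02117·(41.8/0.218)·(816·0.5713²/2) = 0.02117·191.7·133.2 = 540.6 Pa.
ΔP = 540.6 Pa = 0.00541 bar.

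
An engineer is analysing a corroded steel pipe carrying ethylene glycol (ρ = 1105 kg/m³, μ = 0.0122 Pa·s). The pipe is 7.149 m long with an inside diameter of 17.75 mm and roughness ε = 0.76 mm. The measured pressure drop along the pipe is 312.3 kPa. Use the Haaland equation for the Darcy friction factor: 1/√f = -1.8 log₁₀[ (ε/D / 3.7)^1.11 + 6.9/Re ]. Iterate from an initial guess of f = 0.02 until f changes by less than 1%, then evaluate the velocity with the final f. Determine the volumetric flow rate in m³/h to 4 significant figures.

Rearranging Darcy-Weisbach: V = √(2·ΔP·D/(f·L·ρ)). With ε/D = 0.00076/0.01775 = 0.0428, iterate starting from f = 0.02:
  f = 0.02 → V = √(2·3.123e+05·0.01775/(0.02·7.149·1105)) = 8.377 m/s; Re = ρVD/μ = 1.347e+04; f → 0.06872
  f = 0.06872 → V = 4.519 m/s; Re = 7265; f → 0.07032
  f = 0.07032 → V = 4.467 m/s; Re = 7182; f → 0.07036
Converged (Δf/f < 1%). With the final f = 0.07036: V = √(2·3.123e+05·0.01775/(0.07036·7.149·1105)) = 4.466 m/s.
Q = V·A = 4.466·(π/4·0.01775²) = 0.001105 m³/s = 3.978 m³/h.

Q ≈ 3.978 m³/h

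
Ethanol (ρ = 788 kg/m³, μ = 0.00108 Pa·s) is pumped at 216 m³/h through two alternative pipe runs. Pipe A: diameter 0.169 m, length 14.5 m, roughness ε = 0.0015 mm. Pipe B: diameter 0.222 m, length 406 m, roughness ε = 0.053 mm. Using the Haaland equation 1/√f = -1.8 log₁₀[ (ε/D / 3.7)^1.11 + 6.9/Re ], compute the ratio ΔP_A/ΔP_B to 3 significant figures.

ΔP_A/ΔP_B ≈ 0.119

Pipe A: V = Q/A = 0.06/0.02243 = 2.675 m/s; Re = 3.298e+05; ε/D = 8.88e-06; Haaland → f = 0.01417; ΔP_A = f(L/D)(ρV²/2) = 3426 Pa.
Pipe B: V = Q/A = 0.06/0.03871 = 1.55 m/s; Re = 2.511e+05; ε/D = 0.000239; Haaland → f = 0.01667; ΔP_B = f(L/D)(ρV²/2) = 2.886e+04 Pa.
ΔP_A/ΔP_B = 3426/2.886e+04 = 0.119.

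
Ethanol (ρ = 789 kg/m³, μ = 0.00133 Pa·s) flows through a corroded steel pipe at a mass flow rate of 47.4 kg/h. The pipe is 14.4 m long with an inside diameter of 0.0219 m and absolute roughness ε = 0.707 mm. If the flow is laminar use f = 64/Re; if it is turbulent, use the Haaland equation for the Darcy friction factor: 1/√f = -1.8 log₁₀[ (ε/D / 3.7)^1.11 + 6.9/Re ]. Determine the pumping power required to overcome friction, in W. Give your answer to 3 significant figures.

ṁ = 47.4 kg/h = 47.4/3600 = 0.01317 kg/s.
A = πD²/4 = π(0.0219)²/4 = 0.0003767 m²; mean velocity V = ṁ/(ρA) = 0.01317/(789 · 0.0003767) = 0.0443 m/s.
Reynolds number Re = ρVD/μ = 789 · 0.0443 · 0.0219 / 0.00133 = 575.6.
Re < 2300 → laminar flow, so f = 64/Re = 64/575.6 = 0.1112 (the turbulent correlation is not needed).
Darcy-Weisbach: ΔP = f(L/D)(ρV²/2) = 0.1112·(14.4/0.0219)·(789·0.0443²/2) = 0.1112·657.5·0.7743 = 56.61 Pa.
Q = ṁ/ρ = 0.01317/789 = 1.669e-05 m³/s.
Pumping power P = QΔP = 1.669e-05·56.61 = 9.447×10^-4 W = 9.45×10^-4 W.

P ≈ 9.45×10^-4 W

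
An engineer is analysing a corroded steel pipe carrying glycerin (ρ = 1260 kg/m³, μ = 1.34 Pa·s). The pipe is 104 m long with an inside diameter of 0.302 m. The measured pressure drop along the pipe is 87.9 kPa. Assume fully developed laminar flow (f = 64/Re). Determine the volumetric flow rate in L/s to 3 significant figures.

Q ≈ 129 L/s

For laminar flow, f = 64/Re with Re = ρVD/μ, so Darcy-Weisbach reduces to ΔP = 32μLV/D². Solving for V: V = ΔP·D²/(32μL) = 8.79e+04·(0.302)²/(32·1.34·104) = 1.798 m/s.
Check: Re = ρVD/μ = 1260·1.798·0.302/1.34 = 510.5 < 2300, so the laminar assumption holds.
Q = V·A = 1.798·(π/4·0.302²) = 0.1288 m³/s = 129 L/s.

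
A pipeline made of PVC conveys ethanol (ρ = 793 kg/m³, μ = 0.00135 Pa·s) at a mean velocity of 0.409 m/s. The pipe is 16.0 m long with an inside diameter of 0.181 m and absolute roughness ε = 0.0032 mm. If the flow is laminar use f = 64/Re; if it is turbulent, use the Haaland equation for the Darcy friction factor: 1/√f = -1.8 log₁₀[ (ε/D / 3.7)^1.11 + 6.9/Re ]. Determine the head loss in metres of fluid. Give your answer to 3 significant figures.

h_f ≈ 0.0161 m

Reynolds number Re = ρVD/μ = 793 · 0.409 · 0.181 / 0.00135 = 4.349e+04.
Re > 4000 → turbulent. Relative roughness ε/D = 3.2e-06/0.181 = 1.77e-05. Haaland: 1/√f = -1.8 log₁₀[(1.77e-05/3.7)^1.11 + 6.9/4.349e+04] = -1.8 log₁₀[1.24e-06 + 0.000159] = 6.833, so f = 0.02142.
Darcy-Weisbach: ΔP = f(L/D)(ρV²/2) = 0.02142·(16/0.181)·(793·0.409²/2) = 0.02142·88.4·66.33 = 125.6 Pa.
Head loss h_f = ΔP/(ρg) = 125.6/(793·9.81) = 0.0161 m.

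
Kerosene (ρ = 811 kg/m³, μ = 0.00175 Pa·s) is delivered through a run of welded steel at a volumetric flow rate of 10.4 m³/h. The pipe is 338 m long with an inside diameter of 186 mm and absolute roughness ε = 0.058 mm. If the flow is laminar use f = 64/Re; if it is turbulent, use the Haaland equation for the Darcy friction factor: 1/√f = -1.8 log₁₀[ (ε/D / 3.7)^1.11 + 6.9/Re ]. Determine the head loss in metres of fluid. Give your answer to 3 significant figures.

h_f ≈ 0.0335 m

Q = 10.4 m³/h = 10.4/3600 = 0.002889 m³/s.
Cross-sectional area A = πD²/4 = π(0.186)²/4 = 0.02717 m²; mean velocity V = Q/A = 0.002889/0.02717 = 0.1063 m/s.
Reynolds number Re = ρVD/μ = 811 · 0.1063 · 0.186 / 0.00175 = 9165.
Re > 4000 → turbulent. Relative roughness ε/D = 5.8e-05/0.186 = 0.000312. Haaland: 1/√f = -1.8 log₁₀[(0.000312/3.7)^1.11 + 6.9/9165] = -1.8 log₁₀[3e-05 + 0.000753] = 5.591, so f = 0.03199.
Darcy-Weisbach: ΔP = f(L/D)(ρV²/2) = 0.03199·(338/0.186)·(811·0.1063²/2) = 0.03199·1817·4.584 = 266.4 Pa.
Head loss h_f = ΔP/(ρg) = 266.4/(811·9.81) = 0.0335 m.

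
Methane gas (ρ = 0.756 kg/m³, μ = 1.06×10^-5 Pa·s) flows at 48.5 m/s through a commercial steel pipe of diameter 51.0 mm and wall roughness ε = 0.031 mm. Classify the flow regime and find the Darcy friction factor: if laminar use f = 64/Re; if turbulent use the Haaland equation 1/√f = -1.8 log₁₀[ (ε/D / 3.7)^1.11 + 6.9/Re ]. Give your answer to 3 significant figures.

f ≈ 0.0194

Re = ρVD/μ = 0.756·48.5·0.051/1.06e-05 = 1.764e+05.
Re > 4000 → turbulent. ε/D = 3.1e-05/0.051 = 0.000608; Haaland: 1/√f = -1.8 log₁₀[6.3e-05 + 3.91e-05] = 7.184, so f = 0.01938.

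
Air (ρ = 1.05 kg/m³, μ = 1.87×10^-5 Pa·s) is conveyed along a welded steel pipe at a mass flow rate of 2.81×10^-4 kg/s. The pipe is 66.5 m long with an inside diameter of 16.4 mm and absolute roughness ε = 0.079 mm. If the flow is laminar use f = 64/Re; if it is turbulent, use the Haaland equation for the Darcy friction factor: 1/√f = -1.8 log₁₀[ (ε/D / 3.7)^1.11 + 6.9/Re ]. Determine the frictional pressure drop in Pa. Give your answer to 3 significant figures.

A = πD²/4 = π(0.0164)²/4 = 0.0002112 m²; mean velocity V = ṁ/(ρA) = 0.000281/(1.05 · 0.0002112) = 1.267 m/s.
Reynolds number Re = ρVD/μ = 1.05 · 1.267 · 0.0164 / 1.87e-05 = 1167.
Re < 2300 → laminar flow, so f = 64/Re = 64/1167 = 0.05486 (the turbulent correlation is not needed).
Darcy-Weisbach: ΔP = f(L/D)(ρV²/2) = 0.05486·(66.5/0.0164)·(1.05·1.267²/2) = 0.05486·4055·0.8426 = 187.4 Pa.

ΔP ≈ 187 Pa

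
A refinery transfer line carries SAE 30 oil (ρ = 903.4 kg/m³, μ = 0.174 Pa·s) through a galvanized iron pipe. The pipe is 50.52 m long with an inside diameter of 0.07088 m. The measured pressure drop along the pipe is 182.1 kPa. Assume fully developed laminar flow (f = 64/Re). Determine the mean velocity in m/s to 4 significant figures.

V ≈ 3.252 m/s

For laminar flow, f = 64/Re with Re = ρVD/μ, so Darcy-Weisbach reduces to ΔP = 32μLV/D². Solving for V: V = ΔP·D²/(32μL) = 1.821e+05·(0.07088)²/(32·0.174·50.52) = 3.252 m/s.
Check: Re = ρVD/μ = 903.4·3.252·0.07088/0.174 = 1197 < 2300, so the laminar assumption holds.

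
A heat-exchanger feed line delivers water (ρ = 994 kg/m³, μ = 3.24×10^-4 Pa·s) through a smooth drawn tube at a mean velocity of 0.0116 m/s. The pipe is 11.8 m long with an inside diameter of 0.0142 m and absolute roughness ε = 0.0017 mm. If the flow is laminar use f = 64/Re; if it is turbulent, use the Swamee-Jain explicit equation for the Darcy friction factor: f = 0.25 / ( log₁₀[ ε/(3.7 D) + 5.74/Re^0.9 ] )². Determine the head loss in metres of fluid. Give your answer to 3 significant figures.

h_f ≈ 7.22×10^-4 m

Reynolds number Re = ρVD/μ = 994 · 0.0116 · 0.0142 / 0.000324 = 505.3.
Re < 2300 → laminar flow, so f = 64/Re = 64/505.3 = 0.1266 (the turbulent correlation is not needed).
Darcy-Weisbach: ΔP = f(L/D)(ρV²/2) = 0.1266·(11.8/0.0142)·(994·0.0116²/2) = 0.1266·831·0.06688 = 7.038 Pa.
Head loss h_f = ΔP/(ρg) = 7.038/(994·9.81) = 7.22×10^-4 m.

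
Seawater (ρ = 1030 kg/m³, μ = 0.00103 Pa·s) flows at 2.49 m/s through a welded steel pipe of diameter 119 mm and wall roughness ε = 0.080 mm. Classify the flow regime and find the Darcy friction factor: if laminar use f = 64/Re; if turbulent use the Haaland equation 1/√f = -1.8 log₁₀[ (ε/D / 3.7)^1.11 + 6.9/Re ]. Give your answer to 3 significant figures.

Re = ρVD/μ = 1030·2.49·0.119/0.00103 = 2.963e+05.
Re > 4000 → turbulent. ε/D = 8e-05/0.119 = 0.000672; Haaland: 1/√f = -1.8 log₁₀[7.04e-05 + 2.33e-05] = 7.251, so f = 0.01902.

f ≈ 0.0190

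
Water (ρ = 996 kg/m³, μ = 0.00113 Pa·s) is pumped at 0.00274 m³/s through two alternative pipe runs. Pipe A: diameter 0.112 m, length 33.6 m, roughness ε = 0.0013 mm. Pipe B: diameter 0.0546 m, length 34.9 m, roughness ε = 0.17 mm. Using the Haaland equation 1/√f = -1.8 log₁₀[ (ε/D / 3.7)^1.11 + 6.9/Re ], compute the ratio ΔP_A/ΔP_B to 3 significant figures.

Pipe A: V = Q/A = 0.00274/0.009852 = 0.2781 m/s; Re = 2.746e+04; ε/D = 1.16e-05; Haaland → f = 0.02384; ΔP_A = f(L/D)(ρV²/2) = 275.4 Pa.
Pipe B: V = Q/A = 0.00274/0.002341 = 1.17 m/s; Re = 5.632e+04; ε/D = 0.00311; Haaland → f = 0.02845; ΔP_B = f(L/D)(ρV²/2) = 1.24e+04 Pa.
ΔP_A/ΔP_B = 275.4/1.24e+04 = 0.0222.

ΔP_A/ΔP_B ≈ 0.0222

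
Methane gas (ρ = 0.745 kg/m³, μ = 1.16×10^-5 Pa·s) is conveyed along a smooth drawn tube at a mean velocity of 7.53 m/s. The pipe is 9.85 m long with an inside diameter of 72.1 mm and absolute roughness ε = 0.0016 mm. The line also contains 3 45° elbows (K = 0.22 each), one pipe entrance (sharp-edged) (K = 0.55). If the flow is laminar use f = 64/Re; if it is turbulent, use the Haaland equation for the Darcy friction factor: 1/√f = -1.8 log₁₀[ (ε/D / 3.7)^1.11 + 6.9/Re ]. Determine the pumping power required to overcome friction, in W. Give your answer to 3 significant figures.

Reynolds number Re = ρVD/μ = 0.745 · 7.53 · 0.0721 / 1.16e-05 = 3.487e+04.
Re > 4000 → turbulent. Relative roughness ε/D = 1.6e-06/0.0721 = 2.22e-05. Haaland: 1/√f = -1.8 log₁₀[(2.22e-05/3.7)^1.11 + 6.9/3.487e+04] = -1.8 log₁₀[1.6e-06 + 0.000198] = 6.66, so f = 0.02254.
Total minor-loss coefficient ΣK = 3·0.22 + 1·0.55 = 1.21.
ΔP = [f·L/D + ΣK]·(ρV²/2) = [0.02254·9.85/0.0721 + 1.21]·(0.745·7.53²/2) = [3.08 + 1.21]·21.12 = 90.61 Pa.
Q = V·A = 7.53·0.004083 = 0.03074 m³/s.
Pumping power P = QΔP = 0.03074·90.61 = 2.786 W = 2.79 W.

P ≈ 2.79 W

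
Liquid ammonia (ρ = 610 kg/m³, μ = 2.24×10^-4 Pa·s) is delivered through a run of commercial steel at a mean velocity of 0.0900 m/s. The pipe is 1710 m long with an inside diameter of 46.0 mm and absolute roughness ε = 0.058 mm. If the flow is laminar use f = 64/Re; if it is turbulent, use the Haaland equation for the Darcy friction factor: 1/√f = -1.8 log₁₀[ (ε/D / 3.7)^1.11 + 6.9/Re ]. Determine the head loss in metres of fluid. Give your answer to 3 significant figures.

Reynolds number Re = ρVD/μ = 610 · 0.09 · 0.046 / 0.000224 = 1.127e+04.
Re > 4000 → turbulent. Relative roughness ε/D = 5.8e-05/0.046 = 0.00126. Haaland: 1/√f = -1.8 log₁₀[(0.00126/3.7)^1.11 + 6.9/1.127e+04] = -1.8 log₁₀[0.000142 + 0.000612] = 5.621, so f = 0.03165.
Darcy-Weisbach: ΔP = f(L/D)(ρV²/2) = 0.03165·(1710/0.046)·(610·0.09²/2) = 0.03165·3.717e+04·2.47 = 2907 Pa.
Head loss h_f = ΔP/(ρg) = 2907/(610·9.81) = 0.486 m.

h_f ≈ 0.486 m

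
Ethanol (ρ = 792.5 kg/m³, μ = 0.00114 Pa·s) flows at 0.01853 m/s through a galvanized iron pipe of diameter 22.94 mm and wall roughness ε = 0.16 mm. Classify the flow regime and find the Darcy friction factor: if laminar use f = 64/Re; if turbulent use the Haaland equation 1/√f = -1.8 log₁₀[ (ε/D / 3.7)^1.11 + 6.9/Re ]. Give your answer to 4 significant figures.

f ≈ 0.2166

Re = ρVD/μ = 792.5·0.01853·0.02294/0.00114 = 295.5.
Re < 2300 → laminar, so f = 64/Re = 0.2166 (roughness is irrelevant in laminar flow).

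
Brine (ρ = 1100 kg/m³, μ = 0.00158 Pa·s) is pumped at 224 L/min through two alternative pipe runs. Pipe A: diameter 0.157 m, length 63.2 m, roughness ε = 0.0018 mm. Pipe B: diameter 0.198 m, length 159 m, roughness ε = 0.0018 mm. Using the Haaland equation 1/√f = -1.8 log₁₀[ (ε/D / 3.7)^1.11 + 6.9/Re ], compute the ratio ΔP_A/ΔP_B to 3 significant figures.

Pipe A: V = Q/A = 0.003733/0.01936 = 0.1928 m/s; Re = 2.108e+04; ε/D = 1.15e-05; Haaland → f = 0.02543; ΔP_A = f(L/D)(ρV²/2) = 209.4 Pa.
Pipe B: V = Q/A = 0.003733/0.03079 = 0.1212 m/s; Re = 1.671e+04; ε/D = 9.09e-06; Haaland → f = 0.02696; ΔP_B = f(L/D)(ρV²/2) = 175 Pa.
ΔP_A/ΔP_B = 209.4/175 = 1.20.

ΔP_A/ΔP_B ≈ 1.20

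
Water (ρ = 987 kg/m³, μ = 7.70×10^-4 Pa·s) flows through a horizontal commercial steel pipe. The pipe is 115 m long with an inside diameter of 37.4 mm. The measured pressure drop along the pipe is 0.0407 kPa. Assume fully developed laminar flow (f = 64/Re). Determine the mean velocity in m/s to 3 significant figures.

V ≈ 0.0201 m/s

For laminar flow, f = 64/Re with Re = ρVD/μ, so Darcy-Weisbach reduces to ΔP = 32μLV/D². Solving for V: V = ΔP·D²/(32μL) = 40.7·(0.0374)²/(32·0.00077·115) = 0.02009 m/s.
Check: Re = ρVD/μ = 987·0.02009·0.0374/0.00077 = 963.2 < 2300, so the laminar assumption holds.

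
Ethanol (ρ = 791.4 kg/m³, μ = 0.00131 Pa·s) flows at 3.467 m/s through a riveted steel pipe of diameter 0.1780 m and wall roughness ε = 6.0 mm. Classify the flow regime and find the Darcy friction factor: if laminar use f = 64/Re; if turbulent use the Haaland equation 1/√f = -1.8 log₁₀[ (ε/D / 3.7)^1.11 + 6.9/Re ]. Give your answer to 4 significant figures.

f ≈ 0.06024

Re = ρVD/μ = 791.4·3.467·0.178/0.00131 = 3.728e+05.
Re > 4000 → turbulent. ε/D = 0.006/0.178 = 0.0337; Haaland: 1/√f = -1.8 log₁₀[0.00543 + 1.85e-05] = 4.074, so f = 0.06024.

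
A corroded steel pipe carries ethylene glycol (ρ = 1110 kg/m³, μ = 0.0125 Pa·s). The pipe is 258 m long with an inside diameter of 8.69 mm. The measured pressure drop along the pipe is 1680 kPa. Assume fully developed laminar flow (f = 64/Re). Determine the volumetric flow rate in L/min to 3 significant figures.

For laminar flow, f = 64/Re with Re = ρVD/μ, so Darcy-Weisbach reduces to ΔP = 32μLV/D². Solving for V: V = ΔP·D²/(32μL) = 1.68e+06·(0.00869)²/(32·0.0125·258) = 1.229 m/s.
Check: Re = ρVD/μ = 1110·1.229·0.00869/0.0125 = 948.6 < 2300, so the laminar assumption holds.
Q = V·A = 1.229·(π/4·0.00869²) = 7.291e-05 m³/s = 4.37 L/min.

Q ≈ 4.37 L/min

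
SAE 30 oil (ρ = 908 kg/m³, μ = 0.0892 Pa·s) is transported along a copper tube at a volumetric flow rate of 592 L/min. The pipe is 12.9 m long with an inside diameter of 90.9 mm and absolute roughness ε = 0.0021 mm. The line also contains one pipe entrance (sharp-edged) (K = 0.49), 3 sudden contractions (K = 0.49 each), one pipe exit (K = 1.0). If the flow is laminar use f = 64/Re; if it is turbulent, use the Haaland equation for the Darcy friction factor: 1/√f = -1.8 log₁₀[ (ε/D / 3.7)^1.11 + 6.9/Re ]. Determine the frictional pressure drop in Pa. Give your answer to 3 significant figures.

ΔP ≈ 9880 Pa

Q = 592 L/min = 592/60000 = 0.009867 m³/s.
Cross-sectional area A = πD²/4 = π(0.0909)²/4 = 0.00649 m²; mean velocity V = Q/A = 0.009867/0.00649 = 1.52 m/s.
Reynolds number Re = ρVD/μ = 908 · 1.52 · 0.0909 / 0.0892 = 1407.
Re < 2300 → laminar flow, so f = 64/Re = 64/1407 = 0.04549 (the turbulent correlation is not needed).
Total minor-loss coefficient ΣK = 1·0.49 + 3·0.49 + 1·1 = 2.96.
ΔP = [f·L/D + ΣK]·(ρV²/2) = [0.04549·12.9/0.0909 + 2.96]·(908·1.52²/2) = [6.456 + 2.96]·1049 = 9882 Pa.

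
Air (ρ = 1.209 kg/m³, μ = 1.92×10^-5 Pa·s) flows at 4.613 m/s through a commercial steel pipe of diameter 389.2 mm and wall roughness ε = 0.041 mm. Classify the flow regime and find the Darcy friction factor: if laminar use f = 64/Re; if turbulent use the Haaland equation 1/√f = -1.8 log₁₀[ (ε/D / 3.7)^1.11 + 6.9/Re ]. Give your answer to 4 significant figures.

Re = ρVD/μ = 1.209·4.613·0.3892/1.92e-05 = 1.131e+05.
Re > 4000 → turbulent. ε/D = 4.1e-05/0.3892 = 0.000105; Haaland: 1/√f = -1.8 log₁₀[9e-06 + 6.1e-05] = 7.478, so f = 0.01788.

f ≈ 0.01788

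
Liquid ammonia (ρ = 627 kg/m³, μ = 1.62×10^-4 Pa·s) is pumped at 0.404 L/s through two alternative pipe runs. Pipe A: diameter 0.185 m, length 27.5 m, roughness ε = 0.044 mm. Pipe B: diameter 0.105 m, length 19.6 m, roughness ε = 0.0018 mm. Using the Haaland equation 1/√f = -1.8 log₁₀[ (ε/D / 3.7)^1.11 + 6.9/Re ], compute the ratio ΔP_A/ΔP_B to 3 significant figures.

Pipe A: V = Q/A = 0.000404/0.02688 = 0.01503 m/s; Re = 1.076e+04; ε/D = 0.000238; Haaland → f = 0.03056; ΔP_A = f(L/D)(ρV²/2) = 0.3216 Pa.
Pipe B: V = Q/A = 0.000404/0.008659 = 0.04666 m/s; Re = 1.896e+04; ε/D = 1.71e-05; Haaland → f = 0.02612; ΔP_B = f(L/D)(ρV²/2) = 3.327 Pa.
ΔP_A/ΔP_B = 0.3216/3.327 = 0.0967.

ΔP_A/ΔP_B ≈ 0.0967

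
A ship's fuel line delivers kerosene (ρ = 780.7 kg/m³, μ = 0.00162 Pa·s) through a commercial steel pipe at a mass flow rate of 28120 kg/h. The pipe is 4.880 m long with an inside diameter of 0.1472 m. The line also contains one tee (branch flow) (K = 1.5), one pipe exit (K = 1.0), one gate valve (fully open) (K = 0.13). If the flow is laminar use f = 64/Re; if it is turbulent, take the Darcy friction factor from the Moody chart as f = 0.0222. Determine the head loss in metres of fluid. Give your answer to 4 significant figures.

h_f ≈ 0.05930 m

ṁ = 28120 kg/h = 28120/3600 = 7.811 kg/s.
A = πD²/4 = π(0.1472)²/4 = 0.01702 m²; mean velocity V = ṁ/(ρA) = 7.811/(780.7 · 0.01702) = 0.5879 m/s.
Reynolds number Re = ρVD/μ = 780.7 · 0.5879 · 0.1472 / 0.00162 = 4.171e+04.
Re > 4000 → turbulent; use the Moody-chart value f = 0.0222.
Total minor-loss coefficient ΣK = 1·1.5 + 1·1 + 1·0.13 = 2.63.
ΔP = [f·L/D + ΣK]·(ρV²/2) = [0.0222·4.88/0.1472 + 2.63]·(780.7·0.5879²/2) = [0.736 + 2.63]·134.9 = 454.2 Pa.
Head loss h_f = ΔP/(ρg) = 454.2/(780.7·9.81) = 0.05930 m.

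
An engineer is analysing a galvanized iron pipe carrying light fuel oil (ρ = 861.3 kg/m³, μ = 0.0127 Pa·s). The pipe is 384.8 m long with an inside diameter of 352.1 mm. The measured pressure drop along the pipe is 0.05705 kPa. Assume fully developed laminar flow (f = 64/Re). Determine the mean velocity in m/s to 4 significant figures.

For laminar flow, f = 64/Re with Re = ρVD/μ, so Darcy-Weisbach reduces to ΔP = 32μLV/D². Solving for V: V = ΔP·D²/(32μL) = 57.05·(0.3521)²/(32·0.0127·384.8) = 0.04523 m/s.
Check: Re = ρVD/μ = 861.3·0.04523·0.3521/0.0127 = 1080 < 2300, so the laminar assumption holds.

V ≈ 0.04523 m/s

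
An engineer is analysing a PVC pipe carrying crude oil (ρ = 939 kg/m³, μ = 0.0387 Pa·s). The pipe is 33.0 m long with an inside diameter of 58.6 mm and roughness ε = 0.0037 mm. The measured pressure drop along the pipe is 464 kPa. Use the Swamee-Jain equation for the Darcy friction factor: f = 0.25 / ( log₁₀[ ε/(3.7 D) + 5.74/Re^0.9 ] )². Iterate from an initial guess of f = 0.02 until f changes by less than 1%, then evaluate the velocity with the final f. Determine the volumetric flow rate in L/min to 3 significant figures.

Q ≈ 1230 L/min

Rearranging Darcy-Weisbach: V = √(2·ΔP·D/(f·L·ρ)). With ε/D = 3.7e-06/0.0586 = 6.31e-05, iterate starting from f = 0.02:
  f = 0.02 → V = √(2·4.64e+05·0.0586/(0.02·33·939)) = 9.367 m/s; Re = ρVD/μ = 1.332e+04; f → 0.0288
  f = 0.0288 → V = 7.807 m/s; Re = 1.11e+04; f → 0.03022
  f = 0.03022 → V = 7.621 m/s; Re = 1.084e+04; f → 0.03042
Converged (Δf/f < 1%). With the final f = 0.03042: V = √(2·4.64e+05·0.0586/(0.03042·33·939)) = 7.596 m/s.
Q = V·A = 7.596·(π/4·0.0586²) = 0.02049 m³/s = 1230 L/min.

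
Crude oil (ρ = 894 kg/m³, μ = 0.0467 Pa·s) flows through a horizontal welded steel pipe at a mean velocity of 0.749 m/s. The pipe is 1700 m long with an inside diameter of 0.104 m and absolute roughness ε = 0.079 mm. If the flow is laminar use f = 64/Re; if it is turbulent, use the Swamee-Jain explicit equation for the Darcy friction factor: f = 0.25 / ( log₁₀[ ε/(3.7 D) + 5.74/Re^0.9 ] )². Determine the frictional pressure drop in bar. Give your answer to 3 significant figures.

ΔP ≈ 1.76 bar

Reynolds number Re = ρVD/μ = 894 · 0.749 · 0.104 / 0.0467 = 1491.
Re < 2300 → laminar flow, so f = 64/Re = 64/1491 = 0.04292 (the turbulent correlation is not needed).
Darcy-Weisbach: ΔP = f(L/D)(ρV²/2) = 0.04292·(1700/0.104)·(894·0.749²/2) = 0.04292·1.635e+04·250.8 = 1.759e+05 Pa.
ΔP = 1.759e+05 Pa = 1.76 bar.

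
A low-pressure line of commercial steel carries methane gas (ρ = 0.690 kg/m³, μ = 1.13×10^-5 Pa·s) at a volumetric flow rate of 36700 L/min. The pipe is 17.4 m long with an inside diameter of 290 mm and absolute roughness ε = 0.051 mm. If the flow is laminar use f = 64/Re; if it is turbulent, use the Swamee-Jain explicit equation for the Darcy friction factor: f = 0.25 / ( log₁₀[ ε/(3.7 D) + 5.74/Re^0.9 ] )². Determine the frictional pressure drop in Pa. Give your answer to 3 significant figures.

ΔP ≈ 31.0 Pa

Q = 36700 L/min = 36700/60000 = 0.6117 m³/s.
Cross-sectional area A = πD²/4 = π(0.29)²/4 = 0.06605 m²; mean velocity V = Q/A = 0.6117/0.06605 = 9.26 m/s.
Reynolds number Re = ρVD/μ = 0.69 · 9.26 · 0.29 / 1.13e-05 = 1.64e+05.
Re > 4000 → turbulent. Relative roughness ε/D = 5.1e-05/0.29 = 0.000176. Swamee-Jain: f = 0.25/(log₁₀[0.000176/3.7 + 5.74/1.64e+05^0.9])² = 0.25/(log₁₀[4.75e-05 + 0.000116])² = 0.25/(-3.786)² = 0.01745.
Darcy-Weisbach: ΔP = f(L/D)(ρV²/2) = 0.01745·(17.4/0.29)·(0.69·9.26²/2) = 0.01745·60·29.59 = 30.97 Pa.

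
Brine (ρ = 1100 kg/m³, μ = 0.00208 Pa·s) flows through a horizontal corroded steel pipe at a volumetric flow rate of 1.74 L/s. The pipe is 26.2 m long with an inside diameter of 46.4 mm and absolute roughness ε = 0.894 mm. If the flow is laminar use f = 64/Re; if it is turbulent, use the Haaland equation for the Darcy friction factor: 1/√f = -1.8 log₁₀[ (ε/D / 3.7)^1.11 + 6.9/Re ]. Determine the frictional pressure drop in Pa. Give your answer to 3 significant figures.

Q = 1.74 L/s = 1.74/1000 = 0.00174 m³/s.
Cross-sectional area A = πD²/4 = π(0.0464)²/4 = 0.001691 m²; mean velocity V = Q/A = 0.00174/0.001691 = 1.029 m/s.
Reynolds number Re = ρVD/μ = 1100 · 1.029 · 0.0464 / 0.00208 = 2.525e+04.
Re > 4000 → turbulent. Relative roughness ε/D = 0.000894/0.0464 = 0.0193. Haaland: 1/√f = -1.8 log₁₀[(0.0193/3.7)^1.11 + 6.9/2.525e+04] = -1.8 log₁₀[0.00292 + 0.000273] = 4.492, so f = 0.04955.
Darcy-Weisbach: ΔP = f(L/D)(ρV²/2) = 0.04955·(26.2/0.0464)·(1100·1.029²/2) = 0.04955·564.7·582.4 = 1.63e+04 Pa.

ΔP ≈ 16300 Pa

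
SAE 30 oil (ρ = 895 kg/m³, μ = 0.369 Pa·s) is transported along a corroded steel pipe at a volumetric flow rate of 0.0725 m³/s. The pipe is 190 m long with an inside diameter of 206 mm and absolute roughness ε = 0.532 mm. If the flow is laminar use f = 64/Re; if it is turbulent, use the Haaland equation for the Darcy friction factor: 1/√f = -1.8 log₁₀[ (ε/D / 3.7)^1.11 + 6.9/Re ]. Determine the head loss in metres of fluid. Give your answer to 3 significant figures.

h_f ≈ 13.1 m

Cross-sectional area A = πD²/4 = π(0.206)²/4 = 0.03333 m²; mean velocity V = Q/A = 0.0725/0.03333 = 2.175 m/s.
Reynolds number Re = ρVD/μ = 895 · 2.175 · 0.206 / 0.369 = 1087.
Re < 2300 → laminar flow, so f = 64/Re = 64/1087 = 0.05888 (the turbulent correlation is not needed).
Darcy-Weisbach: ΔP = f(L/D)(ρV²/2) = 0.05888·(190/0.206)·(895·2.175²/2) = 0.05888·922.3·2117 = 1.15e+05 Pa.
Head loss h_f = ΔP/(ρg) = 1.15e+05/(895·9.81) = 13.1 m.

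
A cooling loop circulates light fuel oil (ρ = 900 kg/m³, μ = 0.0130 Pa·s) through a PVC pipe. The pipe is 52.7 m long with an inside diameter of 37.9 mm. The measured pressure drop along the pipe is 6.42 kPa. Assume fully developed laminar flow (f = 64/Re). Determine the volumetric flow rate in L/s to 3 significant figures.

Q ≈ 0.475 L/s

For laminar flow, f = 64/Re with Re = ρVD/μ, so Darcy-Weisbach reduces to ΔP = 32μLV/D². Solving for V: V = ΔP·D²/(32μL) = 6420·(0.0379)²/(32·0.013·52.7) = 0.4206 m/s.
Check: Re = ρVD/μ = 900·0.4206·0.0379/0.013 = 1104 < 2300, so the laminar assumption holds.
Q = V·A = 0.4206·(π/4·0.0379²) = 0.0004745 m³/s = 0.475 L/s.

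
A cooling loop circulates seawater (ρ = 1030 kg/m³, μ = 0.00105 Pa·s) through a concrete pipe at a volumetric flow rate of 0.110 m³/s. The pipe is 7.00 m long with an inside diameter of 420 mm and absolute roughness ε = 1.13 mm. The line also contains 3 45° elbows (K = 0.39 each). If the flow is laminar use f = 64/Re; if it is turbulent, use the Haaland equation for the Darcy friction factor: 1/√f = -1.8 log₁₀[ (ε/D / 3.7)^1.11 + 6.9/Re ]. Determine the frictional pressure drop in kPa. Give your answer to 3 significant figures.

Cross-sectional area A = πD²/4 = π(0.42)²/4 = 0.1385 m²; mean velocity V = Q/A = 0.11/0.1385 = 0.794 m/s.
Reynolds number Re = ρVD/μ = 1030 · 0.794 · 0.42 / 0.00105 = 3.271e+05.
Re > 4000 → turbulent. Relative roughness ε/D = 0.00113/0.42 = 0.00269. Haaland: 1/√f = -1.8 log₁₀[(0.00269/3.7)^1.11 + 6.9/3.271e+05] = -1.8 log₁₀[0.000328 + 2.11e-05] = 6.222, so f = 0.02583.
Total minor-loss coefficient ΣK = 3·0.39 = 1.17.
ΔP = [f·L/D + ΣK]·(ρV²/2) = [0.02583·7/0.42 + 1.17]·(1030·0.794²/2) = [0.4305 + 1.17]·324.7 = 519.6 Pa.
ΔP = 519.6 Pa = 0.520 kPa.

ΔP ≈ 0.520 kPa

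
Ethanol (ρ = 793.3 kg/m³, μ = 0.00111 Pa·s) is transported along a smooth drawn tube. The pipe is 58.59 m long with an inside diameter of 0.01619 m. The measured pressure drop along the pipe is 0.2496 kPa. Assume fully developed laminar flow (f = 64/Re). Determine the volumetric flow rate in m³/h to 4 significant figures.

For laminar flow, f = 64/Re with Re = ρVD/μ, so Darcy-Weisbach reduces to ΔP = 32μLV/D². Solving for V: V = ΔP·D²/(32μL) = 249.6·(0.01619)²/(32·0.00111·58.59) = 0.03144 m/s.
Check: Re = ρVD/μ = 793.3·0.03144·0.01619/0.00111 = 363.8 < 2300, so the laminar assumption holds.
Q = V·A = 0.03144·(π/4·0.01619²) = 6.472e-06 m³/s = 0.02330 m³/h.

Q ≈ 0.02330 m³/h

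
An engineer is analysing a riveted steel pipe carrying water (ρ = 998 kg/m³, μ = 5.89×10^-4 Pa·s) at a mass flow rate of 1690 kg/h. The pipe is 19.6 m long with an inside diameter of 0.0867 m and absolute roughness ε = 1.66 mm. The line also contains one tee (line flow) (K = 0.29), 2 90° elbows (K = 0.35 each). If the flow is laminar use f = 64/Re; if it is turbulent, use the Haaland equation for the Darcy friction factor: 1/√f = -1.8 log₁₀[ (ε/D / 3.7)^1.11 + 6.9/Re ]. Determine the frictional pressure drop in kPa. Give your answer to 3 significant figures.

ṁ = 1690 kg/h = 1690/3600 = 0.4694 kg/s.
A = πD²/4 = π(0.0867)²/4 = 0.005904 m²; mean velocity V = ṁ/(ρA) = 0.4694/(998 · 0.005904) = 0.07968 m/s.
Reynolds number Re = ρVD/μ = 998 · 0.07968 · 0.0867 / 0.000589 = 1.17e+04.
Re > 4000 → turbulent. Relative roughness ε/D = 0.00166/0.0867 = 0.0191. Haaland: 1/√f = -1.8 log₁₀[(0.0191/3.7)^1.11 + 6.9/1.17e+04] = -1.8 log₁₀[0.0029 + 0.00059] = 4.423, so f = 0.05112.
Total minor-loss coefficient ΣK = 1·0.29 + 2·0.35 = 0.99.
ΔP = [f·L/D + ΣK]·(ρV²/2) = [0.05112·19.6/0.0867 + 0.99]·(998·0.07968²/2) = [11.56 + 0.99]·3.168 = 39.74 Pa.
ΔP = 39.74 Pa = 0.0397 kPa.

ΔP ≈ 0.0397 kPa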